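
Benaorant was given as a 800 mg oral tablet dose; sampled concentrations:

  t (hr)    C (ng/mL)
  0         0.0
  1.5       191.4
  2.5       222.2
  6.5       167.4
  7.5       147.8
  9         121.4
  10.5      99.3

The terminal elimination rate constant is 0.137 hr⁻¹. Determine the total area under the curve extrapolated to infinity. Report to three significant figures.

Trapezoidal AUC_0→10.5:
  [0→1.5]: (0.0+191.4)/2 × 1.5 = 143.55
  [1.5→2.5]: (191.4+222.2)/2 × 1 = 206.8
  [2.5→6.5]: (222.2+167.4)/2 × 4 = 779.2
  [6.5→7.5]: (167.4+147.8)/2 × 1 = 157.6
  [7.5→9]: (147.8+121.4)/2 × 1.5 = 201.9
  [9→10.5]: (121.4+99.3)/2 × 1.5 = 165.525
  Sum = 1654.575 ng/mL·hr
Extrapolated tail: C_last / k_e = 99.3 / 0.137 = 724.818
AUC_0→∞ = 1654.575 + 724.818 = 2379.393 ng/mL·hr

AUC = 2380 ng/mL·hr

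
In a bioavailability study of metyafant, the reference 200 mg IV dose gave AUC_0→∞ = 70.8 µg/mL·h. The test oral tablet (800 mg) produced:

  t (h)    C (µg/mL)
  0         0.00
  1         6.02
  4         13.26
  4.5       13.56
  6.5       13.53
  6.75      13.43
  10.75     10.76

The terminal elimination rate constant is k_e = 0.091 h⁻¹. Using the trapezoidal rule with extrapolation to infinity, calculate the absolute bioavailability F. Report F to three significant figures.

F = 0.832

Trapezoidal AUC_0→10.75 (oral tablet):
  [0→1]: (0.00+6.02)/2 × 1 = 3.01
  [1→4]: (6.02+13.26)/2 × 3 = 28.92
  [4→4.5]: (13.26+13.56)/2 × 0.5 = 6.705
  [4.5→6.5]: (13.56+13.53)/2 × 2 = 27.09
  [6.5→6.75]: (13.53+13.43)/2 × 0.25 = 3.37
  [6.75→10.75]: (13.43+10.76)/2 × 4 = 48.38
  Sum = 117.475 µg/mL·h
Tail: C_last/k_e = 10.76/0.091 = 118.242
AUC_0→∞ (oral tablet) = 117.475 + 118.242 = 235.717 µg/mL·h
F = (AUC_ev/D_ev)/(AUC_iv/D_iv) = (235.717/800)/(70.8/200) = 0.29464625/0.354 = 0.8323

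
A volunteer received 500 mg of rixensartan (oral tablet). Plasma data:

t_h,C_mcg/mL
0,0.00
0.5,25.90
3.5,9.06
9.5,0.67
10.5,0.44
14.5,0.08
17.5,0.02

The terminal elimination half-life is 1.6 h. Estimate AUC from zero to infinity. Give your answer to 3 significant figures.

AUC = 89.9 mcg/mL·h

Trapezoidal AUC_0→17.5:
  [0→0.5]: (0.00+25.90)/2 × 0.5 = 6.475
  [0.5→3.5]: (25.90+9.06)/2 × 3 = 52.44
  [3.5→9.5]: (9.06+0.67)/2 × 6 = 29.19
  [9.5→10.5]: (0.67+0.44)/2 × 1 = 0.555
  [10.5→14.5]: (0.44+0.08)/2 × 4 = 1.04
  [14.5→17.5]: (0.08+0.02)/2 × 3 = 0.15
  Sum = 89.85 mcg/mL·h
k_e = ln2 / t½ = 0.693147 / 1.6 = 0.4332 h^-1
Extrapolated tail: C_last / k_e = 0.02 / 0.4332 = 0.046
AUC_0→∞ = 89.85 + 0.046 = 89.896 mcg/mL·h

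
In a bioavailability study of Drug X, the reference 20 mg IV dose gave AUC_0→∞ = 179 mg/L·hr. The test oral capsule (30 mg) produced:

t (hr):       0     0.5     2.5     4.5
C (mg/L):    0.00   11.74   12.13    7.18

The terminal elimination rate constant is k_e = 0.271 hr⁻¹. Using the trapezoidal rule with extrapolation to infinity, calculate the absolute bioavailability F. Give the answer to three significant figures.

Trapezoidal AUC_0→4.5 (oral capsule):
  [0→0.5]: (0.00+11.74)/2 × 0.5 = 2.935
  [0.5→2.5]: (11.74+12.13)/2 × 2 = 23.87
  [2.5→4.5]: (12.13+7.18)/2 × 2 = 19.31
  Sum = 46.115 mg/L·hr
Tail: C_last/k_e = 7.18/0.271 = 26.494
AUC_0→∞ (oral capsule) = 46.115 + 26.494 = 72.609 mg/L·hr
F = (AUC_ev/D_ev)/(AUC_iv/D_iv) = (72.609/30)/(179/20) = 2.4203/8.95 = 0.2704

F = 0.270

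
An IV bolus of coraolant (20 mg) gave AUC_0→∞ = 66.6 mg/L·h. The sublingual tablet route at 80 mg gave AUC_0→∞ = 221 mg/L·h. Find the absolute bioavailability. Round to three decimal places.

F = (AUC_ev / D_ev) / (AUC_iv / D_iv)
  = (221/80) / (66.6/20)
  = 2.7625 / 3.33 = 0.8296

F = 0.830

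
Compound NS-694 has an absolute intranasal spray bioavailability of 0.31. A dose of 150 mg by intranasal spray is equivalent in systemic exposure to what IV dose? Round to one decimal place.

D_iv = 46.5 mg

Systemic exposure from an extravascular dose = F × D_ev, so the equivalent IV dose is F × D_ev.
D_iv = F × D_ev = 0.31 × 150 = 46.5 mg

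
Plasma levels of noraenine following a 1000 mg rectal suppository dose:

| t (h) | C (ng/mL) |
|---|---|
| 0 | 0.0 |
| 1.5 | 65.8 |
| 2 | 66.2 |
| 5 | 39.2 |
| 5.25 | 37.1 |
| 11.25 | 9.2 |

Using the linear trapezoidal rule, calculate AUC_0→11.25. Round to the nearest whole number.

AUC = 389 ng/mL·h

Trapezoidal AUC_0→11.25:
  [0→1.5]: (0.0+65.8)/2 × 1.5 = 49.35
  [1.5→2]: (65.8+66.2)/2 × 0.5 = 33.0
  [2→5]: (66.2+39.2)/2 × 3 = 158.1
  [5→5.25]: (39.2+37.1)/2 × 0.25 = 9.5375
  [5.25→11.25]: (37.1+9.2)/2 × 6 = 138.9
  Sum = 388.8875 ng/mL·h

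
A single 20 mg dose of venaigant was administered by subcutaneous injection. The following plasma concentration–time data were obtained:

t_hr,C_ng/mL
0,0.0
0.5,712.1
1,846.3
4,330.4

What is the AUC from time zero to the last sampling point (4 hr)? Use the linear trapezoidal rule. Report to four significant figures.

AUC = 2333 ng/mL·hr

Trapezoidal AUC_0→4:
  [0→0.5]: (0.0+712.1)/2 × 0.5 = 178.025
  [0.5→1]: (712.1+846.3)/2 × 0.5 = 389.6
  [1→4]: (846.3+330.4)/2 × 3 = 1765.05
  Sum = 2332.675 ng/mL·hr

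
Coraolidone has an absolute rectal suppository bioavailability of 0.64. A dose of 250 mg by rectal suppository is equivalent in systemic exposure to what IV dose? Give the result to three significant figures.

D_iv = 160 mg

Systemic exposure from an extravascular dose = F × D_ev, so the equivalent IV dose is F × D_ev.
D_iv = F × D_ev = 0.64 × 250 = 160 mg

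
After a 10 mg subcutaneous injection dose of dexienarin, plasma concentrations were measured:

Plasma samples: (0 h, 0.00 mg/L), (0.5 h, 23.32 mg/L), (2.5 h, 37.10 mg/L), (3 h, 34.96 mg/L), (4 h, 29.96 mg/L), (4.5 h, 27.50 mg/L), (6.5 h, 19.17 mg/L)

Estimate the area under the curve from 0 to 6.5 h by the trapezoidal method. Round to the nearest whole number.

Trapezoidal AUC_0→6.5:
  [0→0.5]: (0.00+23.32)/2 × 0.5 = 5.83
  [0.5→2.5]: (23.32+37.10)/2 × 2 = 60.42
  [2.5→3]: (37.10+34.96)/2 × 0.5 = 18.015
  [3→4]: (34.96+29.96)/2 × 1 = 32.46
  [4→4.5]: (29.96+27.50)/2 × 0.5 = 14.365
  [4.5→6.5]: (27.50+19.17)/2 × 2 = 46.67
  Sum = 177.76 mg/L·h

AUC = 178 mg/L·h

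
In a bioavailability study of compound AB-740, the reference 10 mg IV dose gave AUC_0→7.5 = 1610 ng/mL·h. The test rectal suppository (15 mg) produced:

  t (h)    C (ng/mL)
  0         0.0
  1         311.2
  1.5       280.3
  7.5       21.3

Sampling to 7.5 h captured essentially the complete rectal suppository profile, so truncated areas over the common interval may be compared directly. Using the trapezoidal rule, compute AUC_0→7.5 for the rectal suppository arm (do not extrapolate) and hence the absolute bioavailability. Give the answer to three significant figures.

Trapezoidal AUC_0→7.5 (rectal suppository):
  [0→1]: (0.0+311.2)/2 × 1 = 155.6
  [1→1.5]: (311.2+280.3)/2 × 0.5 = 147.875
  [1.5→7.5]: (280.3+21.3)/2 × 6 = 904.8
  Sum = 1208.275 ng/mL·h
F = (AUC_ev/D_ev)/(AUC_iv/D_iv) = (1208.275/15)/(1610/10) = 80.5517/161 = 0.5003

F = 0.500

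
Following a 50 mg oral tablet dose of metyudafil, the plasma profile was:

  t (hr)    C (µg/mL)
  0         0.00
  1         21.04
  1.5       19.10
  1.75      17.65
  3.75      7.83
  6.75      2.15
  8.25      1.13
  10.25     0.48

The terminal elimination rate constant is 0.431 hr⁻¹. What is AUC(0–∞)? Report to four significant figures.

AUC = 70.78 µg/mL·hr

Trapezoidal AUC_0→10.25:
  [0→1]: (0.00+21.04)/2 × 1 = 10.52
  [1→1.5]: (21.04+19.10)/2 × 0.5 = 10.035
  [1.5→1.75]: (19.10+17.65)/2 × 0.25 = 4.59375
  [1.75→3.75]: (17.65+7.83)/2 × 2 = 25.48
  [3.75→6.75]: (7.83+2.15)/2 × 3 = 14.97
  [6.75→8.25]: (2.15+1.13)/2 × 1.5 = 2.46
  [8.25→10.25]: (1.13+0.48)/2 × 2 = 1.61
  Sum = 69.66875 µg/mL·hr
Extrapolated tail: C_last / k_e = 0.48 / 0.431 = 1.114
AUC_0→∞ = 69.66875 + 1.114 = 70.78275 µg/mL·hr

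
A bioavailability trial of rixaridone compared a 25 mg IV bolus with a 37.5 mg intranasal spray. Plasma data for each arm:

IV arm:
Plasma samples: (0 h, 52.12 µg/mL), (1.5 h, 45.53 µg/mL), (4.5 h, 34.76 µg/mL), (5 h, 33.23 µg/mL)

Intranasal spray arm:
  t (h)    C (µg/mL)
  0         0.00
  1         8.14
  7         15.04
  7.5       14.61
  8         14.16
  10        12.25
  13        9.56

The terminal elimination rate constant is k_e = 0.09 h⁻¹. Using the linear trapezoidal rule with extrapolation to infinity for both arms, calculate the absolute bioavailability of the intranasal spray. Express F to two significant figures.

F = 0.29

Trapezoidal AUC_0→5 (IV):
  [0→1.5]: (52.12+45.53)/2 × 1.5 = 73.2375
  [1.5→4.5]: (45.53+34.76)/2 × 3 = 120.435
  [4.5→5]: (34.76+33.23)/2 × 0.5 = 16.9975
  Sum = 210.67 µg/mL·h
IV tail: 33.23/0.09 = 369.222; AUC_iv,0→∞ = 210.67 + 369.222 = 579.892 µg/mL·h
Trapezoidal AUC_0→13 (intranasal spray):
  [0→1]: (0.00+8.14)/2 × 1 = 4.07
  [1→7]: (8.14+15.04)/2 × 6 = 69.54
  [7→7.5]: (15.04+14.61)/2 × 0.5 = 7.4125
  [7.5→8]: (14.61+14.16)/2 × 0.5 = 7.1925
  [8→10]: (14.16+12.25)/2 × 2 = 26.41
  [10→13]: (12.25+9.56)/2 × 3 = 32.715
  Sum = 147.34 µg/mL·h
intranasal spray tail: 9.56/0.09 = 106.222; AUC_ev,0→∞ = 147.34 + 106.222 = 253.562 µg/mL·h
F = (AUC_ev/D_ev)/(AUC_iv/D_iv) = (253.562/37.5)/(579.892/25) = 6.76165/23.19568 = 0.2915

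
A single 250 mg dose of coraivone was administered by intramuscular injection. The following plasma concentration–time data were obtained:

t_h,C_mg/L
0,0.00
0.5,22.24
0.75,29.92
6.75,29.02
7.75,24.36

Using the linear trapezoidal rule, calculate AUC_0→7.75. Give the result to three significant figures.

Trapezoidal AUC_0→7.75:
  [0→0.5]: (0.00+22.24)/2 × 0.5 = 5.56
  [0.5→0.75]: (22.24+29.92)/2 × 0.25 = 6.52
  [0.75→6.75]: (29.92+29.02)/2 × 6 = 176.82
  [6.75→7.75]: (29.02+24.36)/2 × 1 = 26.69
  Sum = 215.59 mg/L·h

AUC = 216 mg/L·h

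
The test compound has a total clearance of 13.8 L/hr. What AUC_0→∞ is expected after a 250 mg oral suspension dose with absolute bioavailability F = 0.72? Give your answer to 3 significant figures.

AUC = 13.0 mg/L·hr

AUC_0→∞ = F × Dose / CL
        = 0.72 × 250 / 13.8 = 13.0435 mg/L·hr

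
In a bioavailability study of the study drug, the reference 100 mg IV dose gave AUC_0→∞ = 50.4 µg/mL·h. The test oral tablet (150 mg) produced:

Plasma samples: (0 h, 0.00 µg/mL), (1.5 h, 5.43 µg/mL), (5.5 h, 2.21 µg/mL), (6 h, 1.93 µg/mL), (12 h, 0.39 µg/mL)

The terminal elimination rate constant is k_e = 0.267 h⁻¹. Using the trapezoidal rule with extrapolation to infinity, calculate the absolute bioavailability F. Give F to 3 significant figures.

Trapezoidal AUC_0→12 (oral tablet):
  [0→1.5]: (0.00+5.43)/2 × 1.5 = 4.0725
  [1.5→5.5]: (5.43+2.21)/2 × 4 = 15.28
  [5.5→6]: (2.21+1.93)/2 × 0.5 = 1.035
  [6→12]: (1.93+0.39)/2 × 6 = 6.96
  Sum = 27.3475 µg/mL·h
Tail: C_last/k_e = 0.39/0.267 = 1.461
AUC_0→∞ (oral tablet) = 27.3475 + 1.461 = 28.8085 µg/mL·h
F = (AUC_ev/D_ev)/(AUC_iv/D_iv) = (28.8085/150)/(50.4/100) = 0.192057/0.504 = 0.3811

F = 0.381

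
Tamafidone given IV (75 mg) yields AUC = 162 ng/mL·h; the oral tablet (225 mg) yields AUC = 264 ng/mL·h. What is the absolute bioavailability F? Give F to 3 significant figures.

F = 0.543

F = (AUC_ev / D_ev) / (AUC_iv / D_iv)
  = (264/225) / (162/75)
  = 1.17333 / 2.16 = 0.5432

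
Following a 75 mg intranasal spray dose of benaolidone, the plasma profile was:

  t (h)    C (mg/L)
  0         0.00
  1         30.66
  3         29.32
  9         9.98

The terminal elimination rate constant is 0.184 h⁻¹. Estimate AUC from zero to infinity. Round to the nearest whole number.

AUC = 247 mg/L·h

Trapezoidal AUC_0→9:
  [0→1]: (0.00+30.66)/2 × 1 = 15.33
  [1→3]: (30.66+29.32)/2 × 2 = 59.98
  [3→9]: (29.32+9.98)/2 × 6 = 117.9
  Sum = 193.21 mg/L·h
Extrapolated tail: C_last / k_e = 9.98 / 0.184 = 54.239
AUC_0→∞ = 193.21 + 54.239 = 247.449 mg/L·h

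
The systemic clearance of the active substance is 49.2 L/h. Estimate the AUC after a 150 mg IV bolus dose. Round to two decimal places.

AUC = 3.05 mg/L·h

AUC_0→∞ = Dose_iv / CL
        = 150 / 49.2 = 3.04878 mg/L·h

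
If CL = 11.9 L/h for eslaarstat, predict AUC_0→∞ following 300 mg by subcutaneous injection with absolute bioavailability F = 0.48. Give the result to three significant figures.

AUC_0→∞ = F × Dose / CL
        = 0.48 × 300 / 11.9 = 12.1008 mg/L·h

AUC = 12.1 mg/L·h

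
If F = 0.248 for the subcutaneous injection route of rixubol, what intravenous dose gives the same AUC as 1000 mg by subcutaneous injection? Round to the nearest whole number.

Systemic exposure from an extravascular dose = F × D_ev, so the equivalent IV dose is F × D_ev.
D_iv = F × D_ev = 0.248 × 1000 = 248 mg

D_iv = 248 mg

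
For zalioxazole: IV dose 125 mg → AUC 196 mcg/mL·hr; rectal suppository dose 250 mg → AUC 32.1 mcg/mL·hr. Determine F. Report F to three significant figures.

F = (AUC_ev / D_ev) / (AUC_iv / D_iv)
  = (32.1/250) / (196/125)
  = 0.1284 / 1.568 = 0.0819

F = 0.0819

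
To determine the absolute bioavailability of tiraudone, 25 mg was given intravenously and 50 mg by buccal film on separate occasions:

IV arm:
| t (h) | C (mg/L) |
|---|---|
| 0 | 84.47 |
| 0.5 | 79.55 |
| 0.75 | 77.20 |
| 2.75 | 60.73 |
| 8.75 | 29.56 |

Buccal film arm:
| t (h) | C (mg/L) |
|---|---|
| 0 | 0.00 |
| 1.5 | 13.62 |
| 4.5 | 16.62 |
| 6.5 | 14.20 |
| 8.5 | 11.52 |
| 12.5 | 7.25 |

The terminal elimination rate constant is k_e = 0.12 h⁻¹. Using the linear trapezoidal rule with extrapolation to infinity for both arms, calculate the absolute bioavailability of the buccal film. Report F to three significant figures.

Trapezoidal AUC_0→8.75 (IV):
  [0→0.5]: (84.47+79.55)/2 × 0.5 = 41.005
  [0.5→0.75]: (79.55+77.20)/2 × 0.25 = 19.59375
  [0.75→2.75]: (77.20+60.73)/2 × 2 = 137.93
  [2.75→8.75]: (60.73+29.56)/2 × 6 = 270.87
  Sum = 469.39875 mg/L·h
IV tail: 29.56/0.12 = 246.333; AUC_iv,0→∞ = 469.39875 + 246.333 = 715.73175 mg/L·h
Trapezoidal AUC_0→12.5 (buccal film):
  [0→1.5]: (0.00+13.62)/2 × 1.5 = 10.215
  [1.5→4.5]: (13.62+16.62)/2 × 3 = 45.36
  [4.5→6.5]: (16.62+14.20)/2 × 2 = 30.82
  [6.5→8.5]: (14.20+11.52)/2 × 2 = 25.72
  [8.5→12.5]: (11.52+7.25)/2 × 4 = 37.54
  Sum = 149.655 mg/L·h
buccal film tail: 7.25/0.12 = 60.417; AUC_ev,0→∞ = 149.655 + 60.417 = 210.072 mg/L·h
F = (AUC_ev/D_ev)/(AUC_iv/D_iv) = (210.072/50)/(715.73175/25) = 4.20144/28.62927 = 0.1468

F = 0.147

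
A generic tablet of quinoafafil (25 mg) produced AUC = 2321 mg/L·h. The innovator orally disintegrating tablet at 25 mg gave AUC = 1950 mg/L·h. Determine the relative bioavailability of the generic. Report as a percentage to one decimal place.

F_rel = 119.0%

F_rel = (AUC_test/D_test) / (AUC_ref/D_ref)
      = (2321/25) / (1950/25)
      = 92.84 / 78 = 1.1903 = 119.03%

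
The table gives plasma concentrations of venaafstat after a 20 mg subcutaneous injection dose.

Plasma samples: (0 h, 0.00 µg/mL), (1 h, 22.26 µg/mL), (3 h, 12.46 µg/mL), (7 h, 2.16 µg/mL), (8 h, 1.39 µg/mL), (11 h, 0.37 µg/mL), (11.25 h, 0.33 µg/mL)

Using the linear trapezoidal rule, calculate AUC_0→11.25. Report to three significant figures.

AUC = 79.6 µg/mL·h

Trapezoidal AUC_0→11.25:
  [0→1]: (0.00+22.26)/2 × 1 = 11.13
  [1→3]: (22.26+12.46)/2 × 2 = 34.72
  [3→7]: (12.46+2.16)/2 × 4 = 29.24
  [7→8]: (2.16+1.39)/2 × 1 = 1.775
  [8→11]: (1.39+0.37)/2 × 3 = 2.64
  [11→11.25]: (0.37+0.33)/2 × 0.25 = 0.0875
  Sum = 79.5925 µg/mL·h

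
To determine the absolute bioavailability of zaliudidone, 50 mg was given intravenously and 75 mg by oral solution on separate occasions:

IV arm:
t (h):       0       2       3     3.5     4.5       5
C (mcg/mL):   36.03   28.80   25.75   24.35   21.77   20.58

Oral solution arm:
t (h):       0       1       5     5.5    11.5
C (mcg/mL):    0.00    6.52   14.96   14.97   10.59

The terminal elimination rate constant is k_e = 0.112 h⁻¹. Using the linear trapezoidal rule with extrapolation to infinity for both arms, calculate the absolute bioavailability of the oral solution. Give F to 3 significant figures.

Trapezoidal AUC_0→5 (IV):
  [0→2]: (36.03+28.80)/2 × 2 = 64.83
  [2→3]: (28.80+25.75)/2 × 1 = 27.275
  [3→3.5]: (25.75+24.35)/2 × 0.5 = 12.525
  [3.5→4.5]: (24.35+21.77)/2 × 1 = 23.06
  [4.5→5]: (21.77+20.58)/2 × 0.5 = 10.5875
  Sum = 138.2775 mcg/mL·h
IV tail: 20.58/0.112 = 183.750; AUC_iv,0→∞ = 138.2775 + 183.750 = 322.0275 mcg/mL·h
Trapezoidal AUC_0→11.5 (oral solution):
  [0→1]: (0.00+6.52)/2 × 1 = 3.26
  [1→5]: (6.52+14.96)/2 × 4 = 42.96
  [5→5.5]: (14.96+14.97)/2 × 0.5 = 7.4825
  [5.5→11.5]: (14.97+10.59)/2 × 6 = 76.68
  Sum = 130.3825 mcg/mL·h
oral solution tail: 10.59/0.112 = 94.554; AUC_ev,0→∞ = 130.3825 + 94.554 = 224.9365 mcg/mL·h
F = (AUC_ev/D_ev)/(AUC_iv/D_iv) = (224.9365/75)/(322.0275/50) = 2.99915/6.44055 = 0.4657

F = 0.466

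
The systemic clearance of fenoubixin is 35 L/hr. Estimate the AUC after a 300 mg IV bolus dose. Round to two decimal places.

AUC = 8.57 mg/L·hr

AUC_0→∞ = Dose_iv / CL
        = 300 / 35 = 8.57143 mg/L·hr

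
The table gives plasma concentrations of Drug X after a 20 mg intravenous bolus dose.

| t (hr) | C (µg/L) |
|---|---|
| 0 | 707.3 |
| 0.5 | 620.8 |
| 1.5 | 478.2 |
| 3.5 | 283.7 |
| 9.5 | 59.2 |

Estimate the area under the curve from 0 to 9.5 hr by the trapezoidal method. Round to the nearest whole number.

Trapezoidal AUC_0→9.5:
  [0→0.5]: (707.3+620.8)/2 × 0.5 = 332.025
  [0.5→1.5]: (620.8+478.2)/2 × 1 = 549.5
  [1.5→3.5]: (478.2+283.7)/2 × 2 = 761.9
  [3.5→9.5]: (283.7+59.2)/2 × 6 = 1028.7
  Sum = 2672.125 µg/L·hr

AUC = 2672 µg/L·hr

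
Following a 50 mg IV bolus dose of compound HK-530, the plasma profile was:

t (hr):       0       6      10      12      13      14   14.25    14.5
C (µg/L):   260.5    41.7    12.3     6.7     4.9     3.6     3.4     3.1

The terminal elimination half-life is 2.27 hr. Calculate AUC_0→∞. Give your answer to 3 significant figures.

AUC = 1060 µg/L·hr

Trapezoidal AUC_0→14.5:
  [0→6]: (260.5+41.7)/2 × 6 = 906.6
  [6→10]: (41.7+12.3)/2 × 4 = 108.0
  [10→12]: (12.3+6.7)/2 × 2 = 19.0
  [12→13]: (6.7+4.9)/2 × 1 = 5.8
  [13→14]: (4.9+3.6)/2 × 1 = 4.25
  [14→14.25]: (3.6+3.4)/2 × 0.25 = 0.875
  [14.25→14.5]: (3.4+3.1)/2 × 0.25 = 0.8125
  Sum = 1045.3375 µg/L·hr
k_e = ln2 / t½ = 0.693147 / 2.27 = 0.3054 hr^-1
Extrapolated tail: C_last / k_e = 3.1 / 0.3054 = 10.151
AUC_0→∞ = 1045.3375 + 10.151 = 1055.4885 µg/L·hr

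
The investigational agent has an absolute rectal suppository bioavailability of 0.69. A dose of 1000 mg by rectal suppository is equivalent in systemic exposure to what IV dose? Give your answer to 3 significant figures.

Systemic exposure from an extravascular dose = F × D_ev, so the equivalent IV dose is F × D_ev.
D_iv = F × D_ev = 0.69 × 1000 = 690 mg

D_iv = 690 mg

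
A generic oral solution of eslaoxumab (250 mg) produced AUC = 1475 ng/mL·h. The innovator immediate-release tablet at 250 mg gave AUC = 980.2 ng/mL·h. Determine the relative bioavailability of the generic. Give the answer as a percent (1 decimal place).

F_rel = (AUC_test/D_test) / (AUC_ref/D_ref)
      = (1475/250) / (980.2/250)
      = 5.9 / 3.9208 = 1.5048 = 150.48%

F_rel = 150.5%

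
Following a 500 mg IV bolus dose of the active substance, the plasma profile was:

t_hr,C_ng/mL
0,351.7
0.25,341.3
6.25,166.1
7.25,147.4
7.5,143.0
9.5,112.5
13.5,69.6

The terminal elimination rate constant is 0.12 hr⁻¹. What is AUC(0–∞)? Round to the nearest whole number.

Trapezoidal AUC_0→13.5:
  [0→0.25]: (351.7+341.3)/2 × 0.25 = 86.625
  [0.25→6.25]: (341.3+166.1)/2 × 6 = 1522.2
  [6.25→7.25]: (166.1+147.4)/2 × 1 = 156.75
  [7.25→7.5]: (147.4+143.0)/2 × 0.25 = 36.3
  [7.5→9.5]: (143.0+112.5)/2 × 2 = 255.5
  [9.5→13.5]: (112.5+69.6)/2 × 4 = 364.2
  Sum = 2421.575 ng/mL·hr
Extrapolated tail: C_last / k_e = 69.6 / 0.12 = 580.000
AUC_0→∞ = 2421.575 + 580.000 = 3001.575 ng/mL·hr

AUC = 3002 ng/mL·hr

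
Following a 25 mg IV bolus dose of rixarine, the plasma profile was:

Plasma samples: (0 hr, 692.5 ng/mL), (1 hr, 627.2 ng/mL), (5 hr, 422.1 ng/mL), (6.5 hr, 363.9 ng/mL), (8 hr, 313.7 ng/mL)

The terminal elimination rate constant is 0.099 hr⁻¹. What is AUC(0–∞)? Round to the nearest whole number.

AUC = 7025 ng/mL·hr

Trapezoidal AUC_0→8:
  [0→1]: (692.5+627.2)/2 × 1 = 659.85
  [1→5]: (627.2+422.1)/2 × 4 = 2098.6
  [5→6.5]: (422.1+363.9)/2 × 1.5 = 589.5
  [6.5→8]: (363.9+313.7)/2 × 1.5 = 508.2
  Sum = 3856.15 ng/mL·hr
Extrapolated tail: C_last / k_e = 313.7 / 0.099 = 3168.687
AUC_0→∞ = 3856.15 + 3168.687 = 7024.837 ng/mL·hr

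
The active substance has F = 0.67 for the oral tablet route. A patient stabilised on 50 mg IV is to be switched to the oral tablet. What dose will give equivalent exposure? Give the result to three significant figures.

For equal systemic exposure: F × D_ev = D_iv
D_ev = D_iv / F = 50 / 0.67 = 74.6269 mg

D_oral = 74.6 mg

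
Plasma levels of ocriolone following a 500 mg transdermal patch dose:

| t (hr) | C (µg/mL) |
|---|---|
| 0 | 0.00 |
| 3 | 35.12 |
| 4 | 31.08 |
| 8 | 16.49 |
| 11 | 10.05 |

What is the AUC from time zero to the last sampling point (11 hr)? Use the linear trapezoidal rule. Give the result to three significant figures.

Trapezoidal AUC_0→11:
  [0→3]: (0.00+35.12)/2 × 3 = 52.68
  [3→4]: (35.12+31.08)/2 × 1 = 33.1
  [4→8]: (31.08+16.49)/2 × 4 = 95.14
  [8→11]: (16.49+10.05)/2 × 3 = 39.81
  Sum = 220.73 µg/mL·hr

AUC = 221 µg/mL·hr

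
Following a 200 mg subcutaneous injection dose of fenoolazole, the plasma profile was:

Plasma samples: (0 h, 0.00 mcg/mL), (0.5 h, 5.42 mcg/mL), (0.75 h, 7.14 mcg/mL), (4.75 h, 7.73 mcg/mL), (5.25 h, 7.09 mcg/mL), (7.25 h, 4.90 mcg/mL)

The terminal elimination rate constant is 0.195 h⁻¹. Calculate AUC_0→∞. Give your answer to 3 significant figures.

AUC = 73.5 mcg/mL·h

Trapezoidal AUC_0→7.25:
  [0→0.5]: (0.00+5.42)/2 × 0.5 = 1.355
  [0.5→0.75]: (5.42+7.14)/2 × 0.25 = 1.57
  [0.75→4.75]: (7.14+7.73)/2 × 4 = 29.74
  [4.75→5.25]: (7.73+7.09)/2 × 0.5 = 3.705
  [5.25→7.25]: (7.09+4.90)/2 × 2 = 11.99
  Sum = 48.36 mcg/mL·h
Extrapolated tail: C_last / k_e = 4.90 / 0.195 = 25.128
AUC_0→∞ = 48.36 + 25.128 = 73.488 mcg/mL·h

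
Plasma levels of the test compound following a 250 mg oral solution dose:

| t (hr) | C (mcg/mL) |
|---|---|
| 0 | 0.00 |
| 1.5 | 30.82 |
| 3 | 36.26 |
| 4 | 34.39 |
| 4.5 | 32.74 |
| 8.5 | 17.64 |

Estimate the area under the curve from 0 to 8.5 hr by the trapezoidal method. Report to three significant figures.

AUC = 226 mcg/mL·hr

Trapezoidal AUC_0→8.5:
  [0→1.5]: (0.00+30.82)/2 × 1.5 = 23.115
  [1.5→3]: (30.82+36.26)/2 × 1.5 = 50.31
  [3→4]: (36.26+34.39)/2 × 1 = 35.325
  [4→4.5]: (34.39+32.74)/2 × 0.5 = 16.7825
  [4.5→8.5]: (32.74+17.64)/2 × 4 = 100.76
  Sum = 226.2925 mcg/mL·hr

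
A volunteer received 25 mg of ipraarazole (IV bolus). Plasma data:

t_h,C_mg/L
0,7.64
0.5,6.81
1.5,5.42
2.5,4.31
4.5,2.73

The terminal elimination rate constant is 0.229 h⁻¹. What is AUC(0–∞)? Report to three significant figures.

AUC = 33.6 mg/L·h

Trapezoidal AUC_0→4.5:
  [0→0.5]: (7.64+6.81)/2 × 0.5 = 3.6125
  [0.5→1.5]: (6.81+5.42)/2 × 1 = 6.115
  [1.5→2.5]: (5.42+4.31)/2 × 1 = 4.865
  [2.5→4.5]: (4.31+2.73)/2 × 2 = 7.04
  Sum = 21.6325 mg/L·h
Extrapolated tail: C_last / k_e = 2.73 / 0.229 = 11.921
AUC_0→∞ = 21.6325 + 11.921 = 33.5535 mg/L·h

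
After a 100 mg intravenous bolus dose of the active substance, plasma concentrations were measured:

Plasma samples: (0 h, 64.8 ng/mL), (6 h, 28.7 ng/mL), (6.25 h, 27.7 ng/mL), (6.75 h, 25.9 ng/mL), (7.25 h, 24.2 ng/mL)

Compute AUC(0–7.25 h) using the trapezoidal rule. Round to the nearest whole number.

Trapezoidal AUC_0→7.25:
  [0→6]: (64.8+28.7)/2 × 6 = 280.5
  [6→6.25]: (28.7+27.7)/2 × 0.25 = 7.05
  [6.25→6.75]: (27.7+25.9)/2 × 0.5 = 13.4
  [6.75→7.25]: (25.9+24.2)/2 × 0.5 = 12.525
  Sum = 313.475 ng/mL·h

AUC = 313 ng/mL·h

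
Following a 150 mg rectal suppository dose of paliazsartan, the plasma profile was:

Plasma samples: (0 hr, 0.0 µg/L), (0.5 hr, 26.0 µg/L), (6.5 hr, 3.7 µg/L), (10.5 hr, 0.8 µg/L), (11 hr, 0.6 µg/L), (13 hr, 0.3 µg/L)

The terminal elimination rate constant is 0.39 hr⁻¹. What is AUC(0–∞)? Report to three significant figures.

Trapezoidal AUC_0→13:
  [0→0.5]: (0.0+26.0)/2 × 0.5 = 6.5
  [0.5→6.5]: (26.0+3.7)/2 × 6 = 89.1
  [6.5→10.5]: (3.7+0.8)/2 × 4 = 9.0
  [10.5→11]: (0.8+0.6)/2 × 0.5 = 0.35
  [11→13]: (0.6+0.3)/2 × 2 = 0.9
  Sum = 105.85 µg/L·hr
Extrapolated tail: C_last / k_e = 0.3 / 0.39 = 0.769
AUC_0→∞ = 105.85 + 0.769 = 106.619 µg/L·hr

AUC = 107 µg/L·hr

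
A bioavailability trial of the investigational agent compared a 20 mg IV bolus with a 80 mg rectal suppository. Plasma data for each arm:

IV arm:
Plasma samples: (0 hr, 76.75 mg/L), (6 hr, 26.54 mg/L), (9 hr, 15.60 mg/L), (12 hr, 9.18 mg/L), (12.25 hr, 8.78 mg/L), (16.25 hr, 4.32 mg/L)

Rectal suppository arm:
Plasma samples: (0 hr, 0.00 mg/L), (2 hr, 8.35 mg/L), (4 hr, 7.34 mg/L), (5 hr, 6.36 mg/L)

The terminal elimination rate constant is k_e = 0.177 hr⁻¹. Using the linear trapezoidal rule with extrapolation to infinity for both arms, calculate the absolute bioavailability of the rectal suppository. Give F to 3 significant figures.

Trapezoidal AUC_0→16.25 (IV):
  [0→6]: (76.75+26.54)/2 × 6 = 309.87
  [6→9]: (26.54+15.60)/2 × 3 = 63.21
  [9→12]: (15.60+9.18)/2 × 3 = 37.17
  [12→12.25]: (9.18+8.78)/2 × 0.25 = 2.245
  [12.25→16.25]: (8.78+4.32)/2 × 4 = 26.2
  Sum = 438.695 mg/L·hr
IV tail: 4.32/0.177 = 24.407; AUC_iv,0→∞ = 438.695 + 24.407 = 463.102 mg/L·hr
Trapezoidal AUC_0→5 (rectal suppository):
  [0→2]: (0.00+8.35)/2 × 2 = 8.35
  [2→4]: (8.35+7.34)/2 × 2 = 15.69
  [4→5]: (7.34+6.36)/2 × 1 = 6.85
  Sum = 30.89 mg/L·hr
rectal suppository tail: 6.36/0.177 = 35.932; AUC_ev,0→∞ = 30.89 + 35.932 = 66.822 mg/L·hr
F = (AUC_ev/D_ev)/(AUC_iv/D_iv) = (66.822/80)/(463.102/20) = 0.835275/23.1551 = 0.0361

F = 0.0361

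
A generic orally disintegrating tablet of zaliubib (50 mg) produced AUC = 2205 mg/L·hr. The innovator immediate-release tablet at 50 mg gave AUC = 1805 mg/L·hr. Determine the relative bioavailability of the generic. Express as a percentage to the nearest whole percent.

F_rel = 122%

F_rel = (AUC_test/D_test) / (AUC_ref/D_ref)
      = (2205/50) / (1805/50)
      = 44.1 / 36.1 = 1.2216 = 122.16%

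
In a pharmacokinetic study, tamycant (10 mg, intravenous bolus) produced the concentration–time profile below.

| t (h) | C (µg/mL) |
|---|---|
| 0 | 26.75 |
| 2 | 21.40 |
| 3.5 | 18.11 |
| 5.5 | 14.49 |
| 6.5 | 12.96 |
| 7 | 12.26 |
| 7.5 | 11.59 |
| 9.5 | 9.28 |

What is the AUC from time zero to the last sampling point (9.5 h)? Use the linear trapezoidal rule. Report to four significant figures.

Trapezoidal AUC_0→9.5:
  [0→2]: (26.75+21.40)/2 × 2 = 48.15
  [2→3.5]: (21.40+18.11)/2 × 1.5 = 29.6325
  [3.5→5.5]: (18.11+14.49)/2 × 2 = 32.6
  [5.5→6.5]: (14.49+12.96)/2 × 1 = 13.725
  [6.5→7]: (12.96+12.26)/2 × 0.5 = 6.305
  [7→7.5]: (12.26+11.59)/2 × 0.5 = 5.9625
  [7.5→9.5]: (11.59+9.28)/2 × 2 = 20.87
  Sum = 157.245 µg/mL·h

AUC = 157.2 µg/mL·h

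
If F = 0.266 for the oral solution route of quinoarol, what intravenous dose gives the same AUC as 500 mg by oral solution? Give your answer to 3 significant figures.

Systemic exposure from an extravascular dose = F × D_ev, so the equivalent IV dose is F × D_ev.
D_iv = F × D_ev = 0.266 × 500 = 133 mg

D_iv = 133 mg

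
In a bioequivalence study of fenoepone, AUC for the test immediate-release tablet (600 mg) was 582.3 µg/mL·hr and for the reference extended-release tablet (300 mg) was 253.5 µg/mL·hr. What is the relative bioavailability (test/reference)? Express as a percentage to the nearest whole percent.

F_rel = 115%

F_rel = (AUC_test/D_test) / (AUC_ref/D_ref)
      = (582.3/600) / (253.5/300)
      = 0.9705 / 0.845 = 1.1485 = 114.85%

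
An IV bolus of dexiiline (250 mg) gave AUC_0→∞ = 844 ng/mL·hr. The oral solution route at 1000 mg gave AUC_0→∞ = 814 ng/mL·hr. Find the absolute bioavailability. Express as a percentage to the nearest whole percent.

F = (AUC_ev / D_ev) / (AUC_iv / D_iv)
  = (814/1000) / (844/250)
  = 0.814 / 3.376 = 0.2411
  = 24.11%

F = 24%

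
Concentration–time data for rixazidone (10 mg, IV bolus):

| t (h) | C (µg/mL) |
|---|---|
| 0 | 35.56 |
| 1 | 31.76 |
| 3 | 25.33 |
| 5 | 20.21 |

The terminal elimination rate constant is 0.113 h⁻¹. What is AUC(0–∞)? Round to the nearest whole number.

AUC = 315 µg/mL·h

Trapezoidal AUC_0→5:
  [0→1]: (35.56+31.76)/2 × 1 = 33.66
  [1→3]: (31.76+25.33)/2 × 2 = 57.09
  [3→5]: (25.33+20.21)/2 × 2 = 45.54
  Sum = 136.29 µg/mL·h
Extrapolated tail: C_last / k_e = 20.21 / 0.113 = 178.850
AUC_0→∞ = 136.29 + 178.850 = 315.14 µg/mL·h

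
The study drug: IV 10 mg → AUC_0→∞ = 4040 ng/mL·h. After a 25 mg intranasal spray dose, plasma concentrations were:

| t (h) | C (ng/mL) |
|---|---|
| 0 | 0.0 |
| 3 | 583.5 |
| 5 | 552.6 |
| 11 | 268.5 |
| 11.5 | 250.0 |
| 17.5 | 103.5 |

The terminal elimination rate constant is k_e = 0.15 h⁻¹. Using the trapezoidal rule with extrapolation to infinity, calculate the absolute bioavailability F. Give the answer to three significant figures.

F = 0.629

Trapezoidal AUC_0→17.5 (intranasal spray):
  [0→3]: (0.0+583.5)/2 × 3 = 875.25
  [3→5]: (583.5+552.6)/2 × 2 = 1136.1
  [5→11]: (552.6+268.5)/2 × 6 = 2463.3
  [11→11.5]: (268.5+250.0)/2 × 0.5 = 129.625
  [11.5→17.5]: (250.0+103.5)/2 × 6 = 1060.5
  Sum = 5664.775 ng/mL·h
Tail: C_last/k_e = 103.5/0.15 = 690.000
AUC_0→∞ (intranasal spray) = 5664.775 + 690.000 = 6354.775 ng/mL·h
F = (AUC_ev/D_ev)/(AUC_iv/D_iv) = (6354.775/25)/(4040/10) = 254.191/404 = 0.6292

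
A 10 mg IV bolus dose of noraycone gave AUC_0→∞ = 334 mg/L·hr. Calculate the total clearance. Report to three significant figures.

CL = Dose_iv / AUC_0→∞
   = 10 / 334 = 0.0299401 L/hr

CL = 0.0299 L/hr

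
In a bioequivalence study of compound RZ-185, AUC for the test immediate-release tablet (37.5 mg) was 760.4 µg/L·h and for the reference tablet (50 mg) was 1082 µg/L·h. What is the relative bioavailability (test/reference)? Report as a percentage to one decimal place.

F_rel = (AUC_test/D_test) / (AUC_ref/D_ref)
      = (760.4/37.5) / (1082/50)
      = 20.2773 / 21.64 = 0.9370 = 93.70%

F_rel = 93.7%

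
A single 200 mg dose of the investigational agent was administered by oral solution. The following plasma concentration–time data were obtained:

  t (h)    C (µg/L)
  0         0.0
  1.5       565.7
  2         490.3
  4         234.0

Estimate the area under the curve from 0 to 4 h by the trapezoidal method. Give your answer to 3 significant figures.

Trapezoidal AUC_0→4:
  [0→1.5]: (0.0+565.7)/2 × 1.5 = 424.275
  [1.5→2]: (565.7+490.3)/2 × 0.5 = 264.0
  [2→4]: (490.3+234.0)/2 × 2 = 724.3
  Sum = 1412.575 µg/L·h

AUC = 1410 µg/L·h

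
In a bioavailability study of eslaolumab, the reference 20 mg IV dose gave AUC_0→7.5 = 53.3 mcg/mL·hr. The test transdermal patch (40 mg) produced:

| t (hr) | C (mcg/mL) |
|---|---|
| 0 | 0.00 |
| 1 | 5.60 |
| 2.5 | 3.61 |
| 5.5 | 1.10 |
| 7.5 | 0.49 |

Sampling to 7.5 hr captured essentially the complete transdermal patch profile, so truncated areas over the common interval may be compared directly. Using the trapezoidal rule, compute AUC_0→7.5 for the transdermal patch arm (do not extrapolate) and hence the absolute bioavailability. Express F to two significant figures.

F = 0.17

Trapezoidal AUC_0→7.5 (transdermal patch):
  [0→1]: (0.00+5.60)/2 × 1 = 2.8
  [1→2.5]: (5.60+3.61)/2 × 1.5 = 6.9075
  [2.5→5.5]: (3.61+1.10)/2 × 3 = 7.065
  [5.5→7.5]: (1.10+0.49)/2 × 2 = 1.59
  Sum = 18.3625 mcg/mL·hr
F = (AUC_ev/D_ev)/(AUC_iv/D_iv) = (18.3625/40)/(53.3/20) = 0.4590625/2.665 = 0.1723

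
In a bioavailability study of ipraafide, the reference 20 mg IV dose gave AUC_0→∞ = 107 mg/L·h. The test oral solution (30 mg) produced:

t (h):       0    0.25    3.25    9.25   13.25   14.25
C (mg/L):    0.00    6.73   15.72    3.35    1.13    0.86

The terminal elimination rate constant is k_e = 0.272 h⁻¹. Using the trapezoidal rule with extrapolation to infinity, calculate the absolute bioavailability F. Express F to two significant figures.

Trapezoidal AUC_0→14.25 (oral solution):
  [0→0.25]: (0.00+6.73)/2 × 0.25 = 0.84125
  [0.25→3.25]: (6.73+15.72)/2 × 3 = 33.675
  [3.25→9.25]: (15.72+3.35)/2 × 6 = 57.21
  [9.25→13.25]: (3.35+1.13)/2 × 4 = 8.96
  [13.25→14.25]: (1.13+0.86)/2 × 1 = 0.995
  Sum = 101.68125 mg/L·h
Tail: C_last/k_e = 0.86/0.272 = 3.162
AUC_0→∞ (oral solution) = 101.68125 + 3.162 = 104.84325 mg/L·h
F = (AUC_ev/D_ev)/(AUC_iv/D_iv) = (104.84325/30)/(107/20) = 3.494775/5.35 = 0.6532

F = 0.65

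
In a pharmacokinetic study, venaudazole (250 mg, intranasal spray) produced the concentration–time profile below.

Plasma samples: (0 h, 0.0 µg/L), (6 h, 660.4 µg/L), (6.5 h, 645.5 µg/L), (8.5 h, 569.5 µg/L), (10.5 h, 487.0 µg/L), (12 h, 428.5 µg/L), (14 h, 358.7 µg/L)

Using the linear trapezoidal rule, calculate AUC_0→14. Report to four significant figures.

AUC = 6053 µg/L·h

Trapezoidal AUC_0→14:
  [0→6]: (0.0+660.4)/2 × 6 = 1981.2
  [6→6.5]: (660.4+645.5)/2 × 0.5 = 326.475
  [6.5→8.5]: (645.5+569.5)/2 × 2 = 1215.0
  [8.5→10.5]: (569.5+487.0)/2 × 2 = 1056.5
  [10.5→12]: (487.0+428.5)/2 × 1.5 = 686.625
  [12→14]: (428.5+358.7)/2 × 2 = 787.2
  Sum = 6053.0 µg/L·h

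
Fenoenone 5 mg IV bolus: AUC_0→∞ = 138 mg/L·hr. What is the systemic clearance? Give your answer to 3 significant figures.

CL = 0.0362 L/hr

CL = Dose_iv / AUC_0→∞
   = 5 / 138 = 0.0362319 L/hr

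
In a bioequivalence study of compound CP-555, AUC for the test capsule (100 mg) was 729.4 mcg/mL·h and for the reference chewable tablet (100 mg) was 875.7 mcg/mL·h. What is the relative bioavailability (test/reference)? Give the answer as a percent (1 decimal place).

F_rel = 83.3%

F_rel = (AUC_test/D_test) / (AUC_ref/D_ref)
      = (729.4/100) / (875.7/100)
      = 7.294 / 8.757 = 0.8329 = 83.29%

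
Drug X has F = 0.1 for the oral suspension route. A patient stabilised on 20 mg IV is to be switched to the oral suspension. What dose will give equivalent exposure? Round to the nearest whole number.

D_oral = 200 mg

For equal systemic exposure: F × D_ev = D_iv
D_ev = D_iv / F = 20 / 0.1 = 200 mg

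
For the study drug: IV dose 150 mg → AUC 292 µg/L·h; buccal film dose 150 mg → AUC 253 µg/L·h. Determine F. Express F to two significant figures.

F = 0.87

F = (AUC_ev / D_ev) / (AUC_iv / D_iv)
  = (253/150) / (292/150)
  = 1.68667 / 1.94667 = 0.8664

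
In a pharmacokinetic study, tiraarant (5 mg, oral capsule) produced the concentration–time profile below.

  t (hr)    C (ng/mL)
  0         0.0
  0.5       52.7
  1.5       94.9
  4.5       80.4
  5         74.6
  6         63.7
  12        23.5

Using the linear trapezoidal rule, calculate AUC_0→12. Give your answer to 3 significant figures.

Trapezoidal AUC_0→12:
  [0→0.5]: (0.0+52.7)/2 × 0.5 = 13.175
  [0.5→1.5]: (52.7+94.9)/2 × 1 = 73.8
  [1.5→4.5]: (94.9+80.4)/2 × 3 = 262.95
  [4.5→5]: (80.4+74.6)/2 × 0.5 = 38.75
  [5→6]: (74.6+63.7)/2 × 1 = 69.15
  [6→12]: (63.7+23.5)/2 × 6 = 261.6
  Sum = 719.425 ng/mL·hr

AUC = 719 ng/mL·hr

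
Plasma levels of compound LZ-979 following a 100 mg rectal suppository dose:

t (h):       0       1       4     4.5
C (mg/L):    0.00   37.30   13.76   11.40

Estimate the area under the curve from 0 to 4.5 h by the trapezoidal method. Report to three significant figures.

Trapezoidal AUC_0→4.5:
  [0→1]: (0.00+37.30)/2 × 1 = 18.65
  [1→4]: (37.30+13.76)/2 × 3 = 76.59
  [4→4.5]: (13.76+11.40)/2 × 0.5 = 6.29
  Sum = 101.53 mg/L·h

AUC = 102 mg/L·h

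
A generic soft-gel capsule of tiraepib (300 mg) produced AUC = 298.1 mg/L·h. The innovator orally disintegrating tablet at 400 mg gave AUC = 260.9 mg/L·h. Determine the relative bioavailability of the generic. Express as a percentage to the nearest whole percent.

F_rel = 152%

F_rel = (AUC_test/D_test) / (AUC_ref/D_ref)
      = (298.1/300) / (260.9/400)
      = 0.993667 / 0.65225 = 1.5234 = 152.34%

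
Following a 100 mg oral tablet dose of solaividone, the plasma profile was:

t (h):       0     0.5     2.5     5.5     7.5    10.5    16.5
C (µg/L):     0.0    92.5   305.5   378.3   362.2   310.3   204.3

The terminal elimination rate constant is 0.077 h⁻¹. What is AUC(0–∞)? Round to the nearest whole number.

AUC = 7393 µg/L·h

Trapezoidal AUC_0→16.5:
  [0→0.5]: (0.0+92.5)/2 × 0.5 = 23.125
  [0.5→2.5]: (92.5+305.5)/2 × 2 = 398.0
  [2.5→5.5]: (305.5+378.3)/2 × 3 = 1025.7
  [5.5→7.5]: (378.3+362.2)/2 × 2 = 740.5
  [7.5→10.5]: (362.2+310.3)/2 × 3 = 1008.75
  [10.5→16.5]: (310.3+204.3)/2 × 6 = 1543.8
  Sum = 4739.875 µg/L·h
Extrapolated tail: C_last / k_e = 204.3 / 0.077 = 2653.247
AUC_0→∞ = 4739.875 + 2653.247 = 7393.122 µg/L·h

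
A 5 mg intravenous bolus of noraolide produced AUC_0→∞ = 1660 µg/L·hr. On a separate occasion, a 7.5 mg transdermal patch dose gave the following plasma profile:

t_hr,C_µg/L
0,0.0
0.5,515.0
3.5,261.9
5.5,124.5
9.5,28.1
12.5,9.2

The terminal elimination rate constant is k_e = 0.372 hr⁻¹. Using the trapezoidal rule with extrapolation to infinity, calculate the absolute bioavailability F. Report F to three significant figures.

F = 0.830

Trapezoidal AUC_0→12.5 (transdermal patch):
  [0→0.5]: (0.0+515.0)/2 × 0.5 = 128.75
  [0.5→3.5]: (515.0+261.9)/2 × 3 = 1165.35
  [3.5→5.5]: (261.9+124.5)/2 × 2 = 386.4
  [5.5→9.5]: (124.5+28.1)/2 × 4 = 305.2
  [9.5→12.5]: (28.1+9.2)/2 × 3 = 55.95
  Sum = 2041.65 µg/L·hr
Tail: C_last/k_e = 9.2/0.372 = 24.731
AUC_0→∞ (transdermal patch) = 2041.65 + 24.731 = 2066.381 µg/L·hr
F = (AUC_ev/D_ev)/(AUC_iv/D_iv) = (2066.381/7.5)/(1660/5) = 275.517/332 = 0.8299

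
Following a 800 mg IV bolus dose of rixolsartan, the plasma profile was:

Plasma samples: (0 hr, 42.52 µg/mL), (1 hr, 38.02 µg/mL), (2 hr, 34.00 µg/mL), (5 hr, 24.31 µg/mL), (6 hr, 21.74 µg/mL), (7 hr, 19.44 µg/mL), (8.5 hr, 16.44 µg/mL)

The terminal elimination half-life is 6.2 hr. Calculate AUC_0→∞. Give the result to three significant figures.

AUC = 381 µg/mL·hr

Trapezoidal AUC_0→8.5:
  [0→1]: (42.52+38.02)/2 × 1 = 40.27
  [1→2]: (38.02+34.00)/2 × 1 = 36.01
  [2→5]: (34.00+24.31)/2 × 3 = 87.465
  [5→6]: (24.31+21.74)/2 × 1 = 23.025
  [6→7]: (21.74+19.44)/2 × 1 = 20.59
  [7→8.5]: (19.44+16.44)/2 × 1.5 = 26.91
  Sum = 234.27 µg/mL·hr
k_e = ln2 / t½ = 0.693147 / 6.2 = 0.1118 hr^-1
Extrapolated tail: C_last / k_e = 16.44 / 0.1118 = 147.048
AUC_0→∞ = 234.27 + 147.048 = 381.318 µg/mL·hr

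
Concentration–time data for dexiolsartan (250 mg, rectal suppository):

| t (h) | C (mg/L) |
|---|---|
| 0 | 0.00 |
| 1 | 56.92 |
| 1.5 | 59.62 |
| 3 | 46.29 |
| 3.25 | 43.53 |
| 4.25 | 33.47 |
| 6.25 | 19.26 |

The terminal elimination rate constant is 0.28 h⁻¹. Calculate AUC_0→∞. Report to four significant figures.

Trapezoidal AUC_0→6.25:
  [0→1]: (0.00+56.92)/2 × 1 = 28.46
  [1→1.5]: (56.92+59.62)/2 × 0.5 = 29.135
  [1.5→3]: (59.62+46.29)/2 × 1.5 = 79.4325
  [3→3.25]: (46.29+43.53)/2 × 0.25 = 11.2275
  [3.25→4.25]: (43.53+33.47)/2 × 1 = 38.5
  [4.25→6.25]: (33.47+19.26)/2 × 2 = 52.73
  Sum = 239.485 mg/L·h
Extrapolated tail: C_last / k_e = 19.26 / 0.28 = 68.786
AUC_0→∞ = 239.485 + 68.786 = 308.271 mg/L·h

AUC = 308.3 mg/L·h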